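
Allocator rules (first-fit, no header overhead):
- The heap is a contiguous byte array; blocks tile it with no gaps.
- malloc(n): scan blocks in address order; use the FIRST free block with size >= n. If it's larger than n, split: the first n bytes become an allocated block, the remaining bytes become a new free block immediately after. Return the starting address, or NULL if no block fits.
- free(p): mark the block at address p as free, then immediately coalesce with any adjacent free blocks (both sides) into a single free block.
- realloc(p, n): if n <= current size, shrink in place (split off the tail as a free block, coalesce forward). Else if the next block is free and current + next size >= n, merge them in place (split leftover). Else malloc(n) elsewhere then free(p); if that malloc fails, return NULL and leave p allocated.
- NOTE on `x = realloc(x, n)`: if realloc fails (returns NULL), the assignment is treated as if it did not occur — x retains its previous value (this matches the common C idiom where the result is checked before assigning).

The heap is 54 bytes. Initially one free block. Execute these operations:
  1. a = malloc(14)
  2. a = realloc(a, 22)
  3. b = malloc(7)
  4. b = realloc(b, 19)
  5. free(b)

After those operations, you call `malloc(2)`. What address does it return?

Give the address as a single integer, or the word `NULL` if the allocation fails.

Answer: 22

Derivation:
Op 1: a = malloc(14) -> a = 0; heap: [0-13 ALLOC][14-53 FREE]
Op 2: a = realloc(a, 22) -> a = 0; heap: [0-21 ALLOC][22-53 FREE]
Op 3: b = malloc(7) -> b = 22; heap: [0-21 ALLOC][22-28 ALLOC][29-53 FREE]
Op 4: b = realloc(b, 19) -> b = 22; heap: [0-21 ALLOC][22-40 ALLOC][41-53 FREE]
Op 5: free(b) -> (freed b); heap: [0-21 ALLOC][22-53 FREE]
malloc(2): first-fit scan over [0-21 ALLOC][22-53 FREE] -> 22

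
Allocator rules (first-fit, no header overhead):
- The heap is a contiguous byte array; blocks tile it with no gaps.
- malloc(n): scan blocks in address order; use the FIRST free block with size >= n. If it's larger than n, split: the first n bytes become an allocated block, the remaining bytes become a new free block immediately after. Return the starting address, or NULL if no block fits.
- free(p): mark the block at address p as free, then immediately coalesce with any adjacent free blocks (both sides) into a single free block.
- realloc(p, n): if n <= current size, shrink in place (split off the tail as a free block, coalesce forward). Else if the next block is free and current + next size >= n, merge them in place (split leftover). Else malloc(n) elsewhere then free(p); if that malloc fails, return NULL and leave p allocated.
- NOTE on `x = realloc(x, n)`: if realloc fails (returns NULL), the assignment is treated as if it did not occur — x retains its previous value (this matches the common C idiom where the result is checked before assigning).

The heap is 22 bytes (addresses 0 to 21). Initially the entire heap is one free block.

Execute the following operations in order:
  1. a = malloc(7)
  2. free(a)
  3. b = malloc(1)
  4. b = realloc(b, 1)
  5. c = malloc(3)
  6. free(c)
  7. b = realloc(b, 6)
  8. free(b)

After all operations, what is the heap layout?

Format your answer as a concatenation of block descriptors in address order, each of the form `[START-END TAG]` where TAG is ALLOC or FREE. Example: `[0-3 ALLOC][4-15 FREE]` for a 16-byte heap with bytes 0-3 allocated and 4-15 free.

Op 1: a = malloc(7) -> a = 0; heap: [0-6 ALLOC][7-21 FREE]
Op 2: free(a) -> (freed a); heap: [0-21 FREE]
Op 3: b = malloc(1) -> b = 0; heap: [0-0 ALLOC][1-21 FREE]
Op 4: b = realloc(b, 1) -> b = 0; heap: [0-0 ALLOC][1-21 FREE]
Op 5: c = malloc(3) -> c = 1; heap: [0-0 ALLOC][1-3 ALLOC][4-21 FREE]
Op 6: free(c) -> (freed c); heap: [0-0 ALLOC][1-21 FREE]
Op 7: b = realloc(b, 6) -> b = 0; heap: [0-5 ALLOC][6-21 FREE]
Op 8: free(b) -> (freed b); heap: [0-21 FREE]

Answer: [0-21 FREE]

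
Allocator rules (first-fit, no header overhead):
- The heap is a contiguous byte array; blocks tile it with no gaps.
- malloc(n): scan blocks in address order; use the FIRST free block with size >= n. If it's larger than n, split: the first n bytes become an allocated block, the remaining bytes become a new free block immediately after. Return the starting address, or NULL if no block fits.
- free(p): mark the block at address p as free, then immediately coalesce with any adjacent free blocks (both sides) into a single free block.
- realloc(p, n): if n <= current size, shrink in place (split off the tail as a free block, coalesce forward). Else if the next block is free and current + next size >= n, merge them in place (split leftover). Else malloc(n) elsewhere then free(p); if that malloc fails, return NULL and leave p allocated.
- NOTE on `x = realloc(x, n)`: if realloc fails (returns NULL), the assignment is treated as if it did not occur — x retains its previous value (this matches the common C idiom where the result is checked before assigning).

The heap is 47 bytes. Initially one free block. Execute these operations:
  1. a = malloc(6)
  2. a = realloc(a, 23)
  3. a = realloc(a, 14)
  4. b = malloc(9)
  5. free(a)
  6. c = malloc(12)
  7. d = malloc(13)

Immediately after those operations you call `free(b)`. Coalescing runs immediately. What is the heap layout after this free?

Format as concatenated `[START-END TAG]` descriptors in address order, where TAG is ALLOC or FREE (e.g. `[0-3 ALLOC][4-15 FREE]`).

Op 1: a = malloc(6) -> a = 0; heap: [0-5 ALLOC][6-46 FREE]
Op 2: a = realloc(a, 23) -> a = 0; heap: [0-22 ALLOC][23-46 FREE]
Op 3: a = realloc(a, 14) -> a = 0; heap: [0-13 ALLOC][14-46 FREE]
Op 4: b = malloc(9) -> b = 14; heap: [0-13 ALLOC][14-22 ALLOC][23-46 FREE]
Op 5: free(a) -> (freed a); heap: [0-13 FREE][14-22 ALLOC][23-46 FREE]
Op 6: c = malloc(12) -> c = 0; heap: [0-11 ALLOC][12-13 FREE][14-22 ALLOC][23-46 FREE]
Op 7: d = malloc(13) -> d = 23; heap: [0-11 ALLOC][12-13 FREE][14-22 ALLOC][23-35 ALLOC][36-46 FREE]
free(b): b = 14 -> block [14-22 ALLOC]; mark free, coalesce with adjacent free neighbors -> [0-11 ALLOC][12-22 FREE][23-35 ALLOC][36-46 FREE]

Answer: [0-11 ALLOC][12-22 FREE][23-35 ALLOC][36-46 FREE]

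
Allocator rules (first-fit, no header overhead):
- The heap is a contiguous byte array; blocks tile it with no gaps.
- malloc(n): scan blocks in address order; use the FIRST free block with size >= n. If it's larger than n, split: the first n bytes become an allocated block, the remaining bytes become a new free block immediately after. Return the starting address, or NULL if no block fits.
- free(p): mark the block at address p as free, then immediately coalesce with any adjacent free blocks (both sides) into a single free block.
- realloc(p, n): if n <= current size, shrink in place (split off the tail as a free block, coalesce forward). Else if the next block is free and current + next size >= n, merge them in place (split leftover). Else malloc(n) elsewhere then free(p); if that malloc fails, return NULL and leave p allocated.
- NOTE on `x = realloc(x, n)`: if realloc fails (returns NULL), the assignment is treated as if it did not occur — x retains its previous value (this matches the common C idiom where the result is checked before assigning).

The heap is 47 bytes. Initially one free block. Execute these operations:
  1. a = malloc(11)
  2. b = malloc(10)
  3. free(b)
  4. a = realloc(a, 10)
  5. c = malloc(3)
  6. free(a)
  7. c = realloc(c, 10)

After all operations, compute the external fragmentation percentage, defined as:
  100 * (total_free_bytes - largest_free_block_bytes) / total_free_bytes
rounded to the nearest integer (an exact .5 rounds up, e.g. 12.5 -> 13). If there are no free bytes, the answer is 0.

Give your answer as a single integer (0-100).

Answer: 27

Derivation:
Op 1: a = malloc(11) -> a = 0; heap: [0-10 ALLOC][11-46 FREE]
Op 2: b = malloc(10) -> b = 11; heap: [0-10 ALLOC][11-20 ALLOC][21-46 FREE]
Op 3: free(b) -> (freed b); heap: [0-10 ALLOC][11-46 FREE]
Op 4: a = realloc(a, 10) -> a = 0; heap: [0-9 ALLOC][10-46 FREE]
Op 5: c = malloc(3) -> c = 10; heap: [0-9 ALLOC][10-12 ALLOC][13-46 FREE]
Op 6: free(a) -> (freed a); heap: [0-9 FREE][10-12 ALLOC][13-46 FREE]
Op 7: c = realloc(c, 10) -> c = 10; heap: [0-9 FREE][10-19 ALLOC][20-46 FREE]
Free blocks: [10 27] total_free=37 largest=27 -> 100*(37-27)/37 = 1000/37 ≈ 27.027 -> rounds to 27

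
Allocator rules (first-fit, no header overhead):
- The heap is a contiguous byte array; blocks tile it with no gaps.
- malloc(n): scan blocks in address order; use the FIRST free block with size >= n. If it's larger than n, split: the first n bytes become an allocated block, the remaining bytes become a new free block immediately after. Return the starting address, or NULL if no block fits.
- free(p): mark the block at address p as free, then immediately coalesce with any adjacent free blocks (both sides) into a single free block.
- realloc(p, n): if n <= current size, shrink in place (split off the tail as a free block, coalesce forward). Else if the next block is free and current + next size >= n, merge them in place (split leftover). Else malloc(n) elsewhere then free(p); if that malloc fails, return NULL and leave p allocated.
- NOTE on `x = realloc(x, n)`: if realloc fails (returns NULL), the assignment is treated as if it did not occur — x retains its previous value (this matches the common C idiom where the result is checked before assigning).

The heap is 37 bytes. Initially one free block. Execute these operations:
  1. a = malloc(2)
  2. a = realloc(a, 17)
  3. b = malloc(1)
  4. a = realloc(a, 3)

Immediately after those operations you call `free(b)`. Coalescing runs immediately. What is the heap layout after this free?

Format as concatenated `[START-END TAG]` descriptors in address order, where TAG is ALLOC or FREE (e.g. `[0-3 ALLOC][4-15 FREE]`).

Op 1: a = malloc(2) -> a = 0; heap: [0-1 ALLOC][2-36 FREE]
Op 2: a = realloc(a, 17) -> a = 0; heap: [0-16 ALLOC][17-36 FREE]
Op 3: b = malloc(1) -> b = 17; heap: [0-16 ALLOC][17-17 ALLOC][18-36 FREE]
Op 4: a = realloc(a, 3) -> a = 0; heap: [0-2 ALLOC][3-16 FREE][17-17 ALLOC][18-36 FREE]
free(b): b = 17 -> block [17-17 ALLOC]; mark free, coalesce with adjacent free neighbors -> [0-2 ALLOC][3-36 FREE]

Answer: [0-2 ALLOC][3-36 FREE]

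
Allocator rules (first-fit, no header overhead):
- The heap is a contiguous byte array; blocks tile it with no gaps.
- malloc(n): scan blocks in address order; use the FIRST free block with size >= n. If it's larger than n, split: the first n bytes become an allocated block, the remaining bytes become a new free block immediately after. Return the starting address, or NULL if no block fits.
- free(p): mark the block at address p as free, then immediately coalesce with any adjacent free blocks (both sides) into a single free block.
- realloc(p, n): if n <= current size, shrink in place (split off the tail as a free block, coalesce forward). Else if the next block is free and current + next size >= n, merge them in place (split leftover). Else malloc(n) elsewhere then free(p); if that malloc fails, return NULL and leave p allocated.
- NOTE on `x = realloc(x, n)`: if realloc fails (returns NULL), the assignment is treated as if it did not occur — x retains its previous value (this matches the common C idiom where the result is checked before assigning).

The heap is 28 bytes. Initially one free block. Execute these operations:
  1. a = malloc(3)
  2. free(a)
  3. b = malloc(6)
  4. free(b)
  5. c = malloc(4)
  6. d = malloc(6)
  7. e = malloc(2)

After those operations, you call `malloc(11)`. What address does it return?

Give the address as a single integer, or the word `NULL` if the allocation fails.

Answer: 12

Derivation:
Op 1: a = malloc(3) -> a = 0; heap: [0-2 ALLOC][3-27 FREE]
Op 2: free(a) -> (freed a); heap: [0-27 FREE]
Op 3: b = malloc(6) -> b = 0; heap: [0-5 ALLOC][6-27 FREE]
Op 4: free(b) -> (freed b); heap: [0-27 FREE]
Op 5: c = malloc(4) -> c = 0; heap: [0-3 ALLOC][4-27 FREE]
Op 6: d = malloc(6) -> d = 4; heap: [0-3 ALLOC][4-9 ALLOC][10-27 FREE]
Op 7: e = malloc(2) -> e = 10; heap: [0-3 ALLOC][4-9 ALLOC][10-11 ALLOC][12-27 FREE]
malloc(11): first-fit scan over [0-3 ALLOC][4-9 ALLOC][10-11 ALLOC][12-27 FREE] -> 12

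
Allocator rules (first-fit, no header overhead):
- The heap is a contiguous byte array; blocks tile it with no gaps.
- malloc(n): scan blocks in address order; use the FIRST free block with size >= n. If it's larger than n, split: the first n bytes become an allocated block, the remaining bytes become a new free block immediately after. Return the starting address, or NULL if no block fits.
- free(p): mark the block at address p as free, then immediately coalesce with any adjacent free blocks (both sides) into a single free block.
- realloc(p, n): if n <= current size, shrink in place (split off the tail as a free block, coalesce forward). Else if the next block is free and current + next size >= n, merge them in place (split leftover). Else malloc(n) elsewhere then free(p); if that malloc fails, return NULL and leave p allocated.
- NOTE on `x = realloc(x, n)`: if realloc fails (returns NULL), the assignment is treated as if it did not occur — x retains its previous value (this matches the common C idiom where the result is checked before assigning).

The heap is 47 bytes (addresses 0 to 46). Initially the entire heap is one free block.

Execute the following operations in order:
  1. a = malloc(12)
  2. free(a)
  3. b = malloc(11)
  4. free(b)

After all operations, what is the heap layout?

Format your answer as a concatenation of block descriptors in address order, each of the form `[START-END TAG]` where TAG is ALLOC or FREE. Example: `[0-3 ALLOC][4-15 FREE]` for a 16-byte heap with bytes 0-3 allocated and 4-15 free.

Op 1: a = malloc(12) -> a = 0; heap: [0-11 ALLOC][12-46 FREE]
Op 2: free(a) -> (freed a); heap: [0-46 FREE]
Op 3: b = malloc(11) -> b = 0; heap: [0-10 ALLOC][11-46 FREE]
Op 4: free(b) -> (freed b); heap: [0-46 FREE]

Answer: [0-46 FREE]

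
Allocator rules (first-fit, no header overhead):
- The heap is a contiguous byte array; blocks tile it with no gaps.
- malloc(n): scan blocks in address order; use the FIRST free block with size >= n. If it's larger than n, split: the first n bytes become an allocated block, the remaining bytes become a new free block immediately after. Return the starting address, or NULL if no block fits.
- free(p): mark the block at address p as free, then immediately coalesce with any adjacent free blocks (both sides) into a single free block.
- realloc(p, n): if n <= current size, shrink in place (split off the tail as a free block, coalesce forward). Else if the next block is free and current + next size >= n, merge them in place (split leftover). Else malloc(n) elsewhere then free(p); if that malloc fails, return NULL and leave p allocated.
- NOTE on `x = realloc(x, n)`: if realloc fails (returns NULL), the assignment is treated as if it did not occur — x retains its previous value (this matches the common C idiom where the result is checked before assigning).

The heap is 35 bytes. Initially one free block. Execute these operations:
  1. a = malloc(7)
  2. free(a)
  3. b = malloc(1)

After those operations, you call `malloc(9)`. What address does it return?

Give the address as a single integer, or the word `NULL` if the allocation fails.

Answer: 1

Derivation:
Op 1: a = malloc(7) -> a = 0; heap: [0-6 ALLOC][7-34 FREE]
Op 2: free(a) -> (freed a); heap: [0-34 FREE]
Op 3: b = malloc(1) -> b = 0; heap: [0-0 ALLOC][1-34 FREE]
malloc(9): first-fit scan over [0-0 ALLOC][1-34 FREE] -> 1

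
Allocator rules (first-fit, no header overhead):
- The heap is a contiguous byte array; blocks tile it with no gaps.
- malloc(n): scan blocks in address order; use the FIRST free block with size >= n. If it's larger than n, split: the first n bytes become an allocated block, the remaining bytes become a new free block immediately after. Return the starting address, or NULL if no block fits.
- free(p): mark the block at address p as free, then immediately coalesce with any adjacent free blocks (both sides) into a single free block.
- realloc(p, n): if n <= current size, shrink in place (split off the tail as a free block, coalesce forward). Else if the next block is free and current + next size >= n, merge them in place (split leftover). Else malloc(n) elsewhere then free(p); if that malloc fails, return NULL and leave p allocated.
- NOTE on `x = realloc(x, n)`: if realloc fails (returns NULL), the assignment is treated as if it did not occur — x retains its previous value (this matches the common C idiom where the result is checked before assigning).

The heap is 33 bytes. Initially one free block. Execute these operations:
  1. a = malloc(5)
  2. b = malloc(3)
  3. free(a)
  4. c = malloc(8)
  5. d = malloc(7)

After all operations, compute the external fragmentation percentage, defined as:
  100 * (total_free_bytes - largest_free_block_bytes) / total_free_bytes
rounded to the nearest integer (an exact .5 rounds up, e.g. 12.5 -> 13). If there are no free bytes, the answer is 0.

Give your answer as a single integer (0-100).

Op 1: a = malloc(5) -> a = 0; heap: [0-4 ALLOC][5-32 FREE]
Op 2: b = malloc(3) -> b = 5; heap: [0-4 ALLOC][5-7 ALLOC][8-32 FREE]
Op 3: free(a) -> (freed a); heap: [0-4 FREE][5-7 ALLOC][8-32 FREE]
Op 4: c = malloc(8) -> c = 8; heap: [0-4 FREE][5-7 ALLOC][8-15 ALLOC][16-32 FREE]
Op 5: d = malloc(7) -> d = 16; heap: [0-4 FREE][5-7 ALLOC][8-15 ALLOC][16-22 ALLOC][23-32 FREE]
Free blocks: [5 10] total_free=15 largest=10 -> 100*(15-10)/15 = 500/15 ≈ 33.333 -> rounds to 33

Answer: 33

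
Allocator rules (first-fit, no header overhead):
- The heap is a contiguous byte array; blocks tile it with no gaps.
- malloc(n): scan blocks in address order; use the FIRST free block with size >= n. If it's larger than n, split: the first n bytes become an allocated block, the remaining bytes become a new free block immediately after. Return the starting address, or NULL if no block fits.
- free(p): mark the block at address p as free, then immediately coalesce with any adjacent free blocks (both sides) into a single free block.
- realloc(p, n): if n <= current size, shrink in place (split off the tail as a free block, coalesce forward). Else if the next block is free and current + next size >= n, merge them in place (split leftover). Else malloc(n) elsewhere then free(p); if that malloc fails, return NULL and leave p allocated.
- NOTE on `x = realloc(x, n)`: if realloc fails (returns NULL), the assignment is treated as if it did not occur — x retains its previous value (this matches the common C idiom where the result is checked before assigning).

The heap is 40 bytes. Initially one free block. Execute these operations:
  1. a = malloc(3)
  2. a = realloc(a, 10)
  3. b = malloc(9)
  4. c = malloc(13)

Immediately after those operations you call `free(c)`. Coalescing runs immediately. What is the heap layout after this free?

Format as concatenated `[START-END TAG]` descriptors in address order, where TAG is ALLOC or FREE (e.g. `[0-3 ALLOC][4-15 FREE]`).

Answer: [0-9 ALLOC][10-18 ALLOC][19-39 FREE]

Derivation:
Op 1: a = malloc(3) -> a = 0; heap: [0-2 ALLOC][3-39 FREE]
Op 2: a = realloc(a, 10) -> a = 0; heap: [0-9 ALLOC][10-39 FREE]
Op 3: b = malloc(9) -> b = 10; heap: [0-9 ALLOC][10-18 ALLOC][19-39 FREE]
Op 4: c = malloc(13) -> c = 19; heap: [0-9 ALLOC][10-18 ALLOC][19-31 ALLOC][32-39 FREE]
free(c): c = 19 -> block [19-31 ALLOC]; mark free, coalesce with adjacent free neighbors -> [0-9 ALLOC][10-18 ALLOC][19-39 FREE]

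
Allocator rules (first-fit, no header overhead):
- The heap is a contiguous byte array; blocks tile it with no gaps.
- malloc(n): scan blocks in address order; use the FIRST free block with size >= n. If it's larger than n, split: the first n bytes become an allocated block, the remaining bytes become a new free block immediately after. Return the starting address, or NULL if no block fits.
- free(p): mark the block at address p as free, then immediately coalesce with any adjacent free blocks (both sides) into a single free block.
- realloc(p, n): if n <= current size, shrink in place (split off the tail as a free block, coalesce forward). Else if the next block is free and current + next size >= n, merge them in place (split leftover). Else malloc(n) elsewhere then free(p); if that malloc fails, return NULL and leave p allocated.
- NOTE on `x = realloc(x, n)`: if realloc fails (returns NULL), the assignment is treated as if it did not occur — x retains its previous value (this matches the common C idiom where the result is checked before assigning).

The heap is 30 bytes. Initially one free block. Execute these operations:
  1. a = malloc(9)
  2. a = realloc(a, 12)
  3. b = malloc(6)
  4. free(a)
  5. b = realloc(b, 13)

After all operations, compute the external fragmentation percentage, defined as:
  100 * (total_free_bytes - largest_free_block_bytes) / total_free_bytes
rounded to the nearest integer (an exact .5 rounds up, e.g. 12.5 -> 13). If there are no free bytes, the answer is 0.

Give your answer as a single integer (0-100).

Answer: 29

Derivation:
Op 1: a = malloc(9) -> a = 0; heap: [0-8 ALLOC][9-29 FREE]
Op 2: a = realloc(a, 12) -> a = 0; heap: [0-11 ALLOC][12-29 FREE]
Op 3: b = malloc(6) -> b = 12; heap: [0-11 ALLOC][12-17 ALLOC][18-29 FREE]
Op 4: free(a) -> (freed a); heap: [0-11 FREE][12-17 ALLOC][18-29 FREE]
Op 5: b = realloc(b, 13) -> b = 12; heap: [0-11 FREE][12-24 ALLOC][25-29 FREE]
Free blocks: [12 5] total_free=17 largest=12 -> 100*(17-12)/17 = 500/17 ≈ 29.412 -> rounds to 29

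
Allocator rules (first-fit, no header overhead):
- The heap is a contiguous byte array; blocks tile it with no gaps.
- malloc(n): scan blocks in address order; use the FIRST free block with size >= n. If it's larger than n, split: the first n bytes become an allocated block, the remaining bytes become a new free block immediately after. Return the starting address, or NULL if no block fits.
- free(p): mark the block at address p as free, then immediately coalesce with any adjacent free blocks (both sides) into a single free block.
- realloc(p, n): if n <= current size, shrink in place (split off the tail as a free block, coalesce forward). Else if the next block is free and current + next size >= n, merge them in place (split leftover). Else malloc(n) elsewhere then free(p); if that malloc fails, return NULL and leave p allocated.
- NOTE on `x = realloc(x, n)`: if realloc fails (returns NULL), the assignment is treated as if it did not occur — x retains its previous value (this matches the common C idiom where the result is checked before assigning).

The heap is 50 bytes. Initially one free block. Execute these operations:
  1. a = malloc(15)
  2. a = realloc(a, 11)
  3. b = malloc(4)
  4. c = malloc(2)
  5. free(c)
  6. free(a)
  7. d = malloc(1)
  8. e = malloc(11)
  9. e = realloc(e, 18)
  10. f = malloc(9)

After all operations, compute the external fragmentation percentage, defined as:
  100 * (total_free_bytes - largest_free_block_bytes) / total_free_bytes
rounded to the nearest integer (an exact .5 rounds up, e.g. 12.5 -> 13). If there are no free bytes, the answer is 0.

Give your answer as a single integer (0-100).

Answer: 6

Derivation:
Op 1: a = malloc(15) -> a = 0; heap: [0-14 ALLOC][15-49 FREE]
Op 2: a = realloc(a, 11) -> a = 0; heap: [0-10 ALLOC][11-49 FREE]
Op 3: b = malloc(4) -> b = 11; heap: [0-10 ALLOC][11-14 ALLOC][15-49 FREE]
Op 4: c = malloc(2) -> c = 15; heap: [0-10 ALLOC][11-14 ALLOC][15-16 ALLOC][17-49 FREE]
Op 5: free(c) -> (freed c); heap: [0-10 ALLOC][11-14 ALLOC][15-49 FREE]
Op 6: free(a) -> (freed a); heap: [0-10 FREE][11-14 ALLOC][15-49 FREE]
Op 7: d = malloc(1) -> d = 0; heap: [0-0 ALLOC][1-10 FREE][11-14 ALLOC][15-49 FREE]
Op 8: e = malloc(11) -> e = 15; heap: [0-0 ALLOC][1-10 FREE][11-14 ALLOC][15-25 ALLOC][26-49 FREE]
Op 9: e = realloc(e, 18) -> e = 15; heap: [0-0 ALLOC][1-10 FREE][11-14 ALLOC][15-32 ALLOC][33-49 FREE]
Op 10: f = malloc(9) -> f = 1; heap: [0-0 ALLOC][1-9 ALLOC][10-10 FREE][11-14 ALLOC][15-32 ALLOC][33-49 FREE]
Free blocks: [1 17] total_free=18 largest=17 -> 100*(18-17)/18 = 100/18 ≈ 5.556 -> rounds to 6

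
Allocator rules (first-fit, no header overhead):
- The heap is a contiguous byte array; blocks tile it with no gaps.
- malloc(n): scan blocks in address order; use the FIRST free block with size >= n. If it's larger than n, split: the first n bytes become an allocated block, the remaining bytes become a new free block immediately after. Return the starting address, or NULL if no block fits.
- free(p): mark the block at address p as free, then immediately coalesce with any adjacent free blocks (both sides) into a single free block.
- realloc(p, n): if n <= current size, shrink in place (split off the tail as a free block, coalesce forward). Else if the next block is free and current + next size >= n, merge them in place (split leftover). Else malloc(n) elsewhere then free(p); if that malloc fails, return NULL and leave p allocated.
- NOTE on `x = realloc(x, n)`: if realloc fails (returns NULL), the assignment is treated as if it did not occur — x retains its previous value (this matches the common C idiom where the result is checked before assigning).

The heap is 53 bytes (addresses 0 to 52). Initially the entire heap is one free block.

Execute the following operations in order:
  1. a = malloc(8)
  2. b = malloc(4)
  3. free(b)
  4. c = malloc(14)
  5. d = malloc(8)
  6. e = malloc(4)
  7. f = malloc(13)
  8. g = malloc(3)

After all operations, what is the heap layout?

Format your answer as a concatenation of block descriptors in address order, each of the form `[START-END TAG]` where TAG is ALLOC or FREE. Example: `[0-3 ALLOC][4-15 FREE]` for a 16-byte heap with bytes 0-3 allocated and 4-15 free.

Answer: [0-7 ALLOC][8-21 ALLOC][22-29 ALLOC][30-33 ALLOC][34-46 ALLOC][47-49 ALLOC][50-52 FREE]

Derivation:
Op 1: a = malloc(8) -> a = 0; heap: [0-7 ALLOC][8-52 FREE]
Op 2: b = malloc(4) -> b = 8; heap: [0-7 ALLOC][8-11 ALLOC][12-52 FREE]
Op 3: free(b) -> (freed b); heap: [0-7 ALLOC][8-52 FREE]
Op 4: c = malloc(14) -> c = 8; heap: [0-7 ALLOC][8-21 ALLOC][22-52 FREE]
Op 5: d = malloc(8) -> d = 22; heap: [0-7 ALLOC][8-21 ALLOC][22-29 ALLOC][30-52 FREE]
Op 6: e = malloc(4) -> e = 30; heap: [0-7 ALLOC][8-21 ALLOC][22-29 ALLOC][30-33 ALLOC][34-52 FREE]
Op 7: f = malloc(13) -> f = 34; heap: [0-7 ALLOC][8-21 ALLOC][22-29 ALLOC][30-33 ALLOC][34-46 ALLOC][47-52 FREE]
Op 8: g = malloc(3) -> g = 47; heap: [0-7 ALLOC][8-21 ALLOC][22-29 ALLOC][30-33 ALLOC][34-46 ALLOC][47-49 ALLOC][50-52 FREE]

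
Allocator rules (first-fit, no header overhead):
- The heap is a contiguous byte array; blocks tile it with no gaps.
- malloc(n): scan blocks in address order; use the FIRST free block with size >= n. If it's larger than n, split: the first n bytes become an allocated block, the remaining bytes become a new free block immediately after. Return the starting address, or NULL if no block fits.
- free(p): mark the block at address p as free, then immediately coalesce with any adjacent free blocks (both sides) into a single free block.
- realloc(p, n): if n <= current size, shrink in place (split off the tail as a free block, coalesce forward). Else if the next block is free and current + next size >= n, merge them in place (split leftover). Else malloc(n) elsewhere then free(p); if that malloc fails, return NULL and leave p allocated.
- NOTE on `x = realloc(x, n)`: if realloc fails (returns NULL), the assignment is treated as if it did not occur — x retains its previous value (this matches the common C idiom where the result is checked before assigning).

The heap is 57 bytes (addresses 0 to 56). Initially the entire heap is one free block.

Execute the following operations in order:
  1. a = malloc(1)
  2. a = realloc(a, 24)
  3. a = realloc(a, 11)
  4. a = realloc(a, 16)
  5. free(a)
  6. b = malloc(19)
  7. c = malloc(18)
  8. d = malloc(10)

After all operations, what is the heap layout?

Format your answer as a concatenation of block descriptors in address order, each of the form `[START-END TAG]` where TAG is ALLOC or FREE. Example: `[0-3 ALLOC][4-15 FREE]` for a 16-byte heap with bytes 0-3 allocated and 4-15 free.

Answer: [0-18 ALLOC][19-36 ALLOC][37-46 ALLOC][47-56 FREE]

Derivation:
Op 1: a = malloc(1) -> a = 0; heap: [0-0 ALLOC][1-56 FREE]
Op 2: a = realloc(a, 24) -> a = 0; heap: [0-23 ALLOC][24-56 FREE]
Op 3: a = realloc(a, 11) -> a = 0; heap: [0-10 ALLOC][11-56 FREE]
Op 4: a = realloc(a, 16) -> a = 0; heap: [0-15 ALLOC][16-56 FREE]
Op 5: free(a) -> (freed a); heap: [0-56 FREE]
Op 6: b = malloc(19) -> b = 0; heap: [0-18 ALLOC][19-56 FREE]
Op 7: c = malloc(18) -> c = 19; heap: [0-18 ALLOC][19-36 ALLOC][37-56 FREE]
Op 8: d = malloc(10) -> d = 37; heap: [0-18 ALLOC][19-36 ALLOC][37-46 ALLOC][47-56 FREE]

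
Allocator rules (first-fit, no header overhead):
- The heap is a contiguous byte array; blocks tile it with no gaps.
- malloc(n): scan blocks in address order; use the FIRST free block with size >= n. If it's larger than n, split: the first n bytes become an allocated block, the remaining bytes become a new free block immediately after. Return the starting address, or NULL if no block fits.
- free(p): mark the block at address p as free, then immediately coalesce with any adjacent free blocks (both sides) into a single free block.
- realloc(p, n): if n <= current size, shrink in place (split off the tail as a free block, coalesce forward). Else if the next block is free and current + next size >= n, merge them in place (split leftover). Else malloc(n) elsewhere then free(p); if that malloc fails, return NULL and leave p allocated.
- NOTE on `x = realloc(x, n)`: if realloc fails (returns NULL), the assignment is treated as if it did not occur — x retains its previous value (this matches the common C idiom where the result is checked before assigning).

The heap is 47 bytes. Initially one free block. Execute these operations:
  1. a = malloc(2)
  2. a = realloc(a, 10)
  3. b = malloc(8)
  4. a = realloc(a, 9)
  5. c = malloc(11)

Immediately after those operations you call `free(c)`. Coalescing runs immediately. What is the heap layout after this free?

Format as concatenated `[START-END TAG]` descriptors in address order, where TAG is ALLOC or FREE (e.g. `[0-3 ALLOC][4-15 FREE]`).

Op 1: a = malloc(2) -> a = 0; heap: [0-1 ALLOC][2-46 FREE]
Op 2: a = realloc(a, 10) -> a = 0; heap: [0-9 ALLOC][10-46 FREE]
Op 3: b = malloc(8) -> b = 10; heap: [0-9 ALLOC][10-17 ALLOC][18-46 FREE]
Op 4: a = realloc(a, 9) -> a = 0; heap: [0-8 ALLOC][9-9 FREE][10-17 ALLOC][18-46 FREE]
Op 5: c = malloc(11) -> c = 18; heap: [0-8 ALLOC][9-9 FREE][10-17 ALLOC][18-28 ALLOC][29-46 FREE]
free(c): c = 18 -> block [18-28 ALLOC]; mark free, coalesce with adjacent free neighbors -> [0-8 ALLOC][9-9 FREE][10-17 ALLOC][18-46 FREE]

Answer: [0-8 ALLOC][9-9 FREE][10-17 ALLOC][18-46 FREE]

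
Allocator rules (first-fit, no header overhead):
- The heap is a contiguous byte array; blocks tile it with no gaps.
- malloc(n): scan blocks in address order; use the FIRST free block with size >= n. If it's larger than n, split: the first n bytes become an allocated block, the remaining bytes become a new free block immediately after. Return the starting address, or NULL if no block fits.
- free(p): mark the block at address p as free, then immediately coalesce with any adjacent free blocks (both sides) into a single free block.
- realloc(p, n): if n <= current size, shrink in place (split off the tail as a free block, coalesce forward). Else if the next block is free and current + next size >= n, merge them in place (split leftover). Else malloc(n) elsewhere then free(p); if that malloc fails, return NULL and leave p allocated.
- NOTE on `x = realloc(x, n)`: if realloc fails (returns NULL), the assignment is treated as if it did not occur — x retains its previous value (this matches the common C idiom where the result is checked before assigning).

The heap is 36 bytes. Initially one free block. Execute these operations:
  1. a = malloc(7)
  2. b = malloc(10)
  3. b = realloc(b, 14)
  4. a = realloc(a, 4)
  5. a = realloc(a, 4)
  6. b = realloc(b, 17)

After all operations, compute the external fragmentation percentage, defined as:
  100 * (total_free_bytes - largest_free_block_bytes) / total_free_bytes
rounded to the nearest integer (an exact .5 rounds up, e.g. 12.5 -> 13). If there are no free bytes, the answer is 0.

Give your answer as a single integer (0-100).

Op 1: a = malloc(7) -> a = 0; heap: [0-6 ALLOC][7-35 FREE]
Op 2: b = malloc(10) -> b = 7; heap: [0-6 ALLOC][7-16 ALLOC][17-35 FREE]
Op 3: b = realloc(b, 14) -> b = 7; heap: [0-6 ALLOC][7-20 ALLOC][21-35 FREE]
Op 4: a = realloc(a, 4) -> a = 0; heap: [0-3 ALLOC][4-6 FREE][7-20 ALLOC][21-35 FREE]
Op 5: a = realloc(a, 4) -> a = 0; heap: [0-3 ALLOC][4-6 FREE][7-20 ALLOC][21-35 FREE]
Op 6: b = realloc(b, 17) -> b = 7; heap: [0-3 ALLOC][4-6 FREE][7-23 ALLOC][24-35 FREE]
Free blocks: [3 12] total_free=15 largest=12 -> 100*(15-12)/15 = 300/15 = 20

Answer: 20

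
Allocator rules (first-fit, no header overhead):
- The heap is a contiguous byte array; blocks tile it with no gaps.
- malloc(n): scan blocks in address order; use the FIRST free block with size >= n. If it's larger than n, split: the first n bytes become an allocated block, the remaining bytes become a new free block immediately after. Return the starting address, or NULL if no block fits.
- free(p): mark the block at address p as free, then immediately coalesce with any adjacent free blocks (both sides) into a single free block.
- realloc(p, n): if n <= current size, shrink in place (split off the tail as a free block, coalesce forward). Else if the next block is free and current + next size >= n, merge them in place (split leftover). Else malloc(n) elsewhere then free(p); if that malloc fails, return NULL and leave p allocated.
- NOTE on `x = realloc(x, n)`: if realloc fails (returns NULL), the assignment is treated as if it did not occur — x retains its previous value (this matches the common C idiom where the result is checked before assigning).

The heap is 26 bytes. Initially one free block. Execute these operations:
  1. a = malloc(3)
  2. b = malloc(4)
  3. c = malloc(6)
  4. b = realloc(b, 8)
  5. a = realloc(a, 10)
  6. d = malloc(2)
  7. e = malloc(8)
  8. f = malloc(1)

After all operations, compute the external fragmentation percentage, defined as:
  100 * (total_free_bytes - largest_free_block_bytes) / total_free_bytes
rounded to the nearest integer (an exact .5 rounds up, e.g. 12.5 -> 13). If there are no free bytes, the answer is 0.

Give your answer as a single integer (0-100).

Op 1: a = malloc(3) -> a = 0; heap: [0-2 ALLOC][3-25 FREE]
Op 2: b = malloc(4) -> b = 3; heap: [0-2 ALLOC][3-6 ALLOC][7-25 FREE]
Op 3: c = malloc(6) -> c = 7; heap: [0-2 ALLOC][3-6 ALLOC][7-12 ALLOC][13-25 FREE]
Op 4: b = realloc(b, 8) -> b = 13; heap: [0-2 ALLOC][3-6 FREE][7-12 ALLOC][13-20 ALLOC][21-25 FREE]
Op 5: a = realloc(a, 10) -> NULL (a unchanged); heap: [0-2 ALLOC][3-6 FREE][7-12 ALLOC][13-20 ALLOC][21-25 FREE]
Op 6: d = malloc(2) -> d = 3; heap: [0-2 ALLOC][3-4 ALLOC][5-6 FREE][7-12 ALLOC][13-20 ALLOC][21-25 FREE]
Op 7: e = malloc(8) -> e = NULL; heap: [0-2 ALLOC][3-4 ALLOC][5-6 FREE][7-12 ALLOC][13-20 ALLOC][21-25 FREE]
Op 8: f = malloc(1) -> f = 5; heap: [0-2 ALLOC][3-4 ALLOC][5-5 ALLOC][6-6 FREE][7-12 ALLOC][13-20 ALLOC][21-25 FREE]
Free blocks: [1 5] total_free=6 largest=5 -> 100*(6-5)/6 = 100/6 ≈ 16.667 -> rounds to 17

Answer: 17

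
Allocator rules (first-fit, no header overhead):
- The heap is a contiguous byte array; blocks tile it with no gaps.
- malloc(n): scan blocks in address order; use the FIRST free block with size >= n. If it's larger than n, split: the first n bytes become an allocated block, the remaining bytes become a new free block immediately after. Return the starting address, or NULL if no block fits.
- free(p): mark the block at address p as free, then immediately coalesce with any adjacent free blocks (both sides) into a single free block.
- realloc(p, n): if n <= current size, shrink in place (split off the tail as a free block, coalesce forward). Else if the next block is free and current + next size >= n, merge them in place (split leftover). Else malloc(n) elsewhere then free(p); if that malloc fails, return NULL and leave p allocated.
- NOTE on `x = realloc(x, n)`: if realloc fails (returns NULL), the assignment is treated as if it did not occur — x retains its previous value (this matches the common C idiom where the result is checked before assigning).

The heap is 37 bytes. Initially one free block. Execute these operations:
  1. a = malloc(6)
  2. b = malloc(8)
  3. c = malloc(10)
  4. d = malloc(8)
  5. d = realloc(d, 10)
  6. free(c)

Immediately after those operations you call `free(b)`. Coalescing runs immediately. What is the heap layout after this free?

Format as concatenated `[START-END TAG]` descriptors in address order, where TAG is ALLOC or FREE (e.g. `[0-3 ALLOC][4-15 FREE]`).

Answer: [0-5 ALLOC][6-23 FREE][24-33 ALLOC][34-36 FREE]

Derivation:
Op 1: a = malloc(6) -> a = 0; heap: [0-5 ALLOC][6-36 FREE]
Op 2: b = malloc(8) -> b = 6; heap: [0-5 ALLOC][6-13 ALLOC][14-36 FREE]
Op 3: c = malloc(10) -> c = 14; heap: [0-5 ALLOC][6-13 ALLOC][14-23 ALLOC][24-36 FREE]
Op 4: d = malloc(8) -> d = 24; heap: [0-5 ALLOC][6-13 ALLOC][14-23 ALLOC][24-31 ALLOC][32-36 FREE]
Op 5: d = realloc(d, 10) -> d = 24; heap: [0-5 ALLOC][6-13 ALLOC][14-23 ALLOC][24-33 ALLOC][34-36 FREE]
Op 6: free(c) -> (freed c); heap: [0-5 ALLOC][6-13 ALLOC][14-23 FREE][24-33 ALLOC][34-36 FREE]
free(b): b = 6 -> block [6-13 ALLOC]; mark free, coalesce with adjacent free neighbors -> [0-5 ALLOC][6-23 FREE][24-33 ALLOC][34-36 FREE]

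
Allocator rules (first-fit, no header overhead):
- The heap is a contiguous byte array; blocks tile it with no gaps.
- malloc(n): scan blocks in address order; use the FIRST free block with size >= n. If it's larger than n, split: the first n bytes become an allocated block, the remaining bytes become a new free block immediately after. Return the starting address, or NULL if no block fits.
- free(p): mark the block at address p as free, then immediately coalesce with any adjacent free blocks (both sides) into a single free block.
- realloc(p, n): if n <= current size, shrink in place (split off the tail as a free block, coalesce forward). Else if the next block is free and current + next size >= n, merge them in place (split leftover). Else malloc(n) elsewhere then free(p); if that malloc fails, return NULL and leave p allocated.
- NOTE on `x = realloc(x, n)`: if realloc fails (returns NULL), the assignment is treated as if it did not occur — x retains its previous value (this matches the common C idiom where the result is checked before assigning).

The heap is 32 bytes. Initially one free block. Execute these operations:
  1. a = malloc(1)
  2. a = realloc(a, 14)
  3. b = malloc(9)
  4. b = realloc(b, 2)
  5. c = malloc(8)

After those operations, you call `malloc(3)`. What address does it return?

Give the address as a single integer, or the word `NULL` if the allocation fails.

Answer: 24

Derivation:
Op 1: a = malloc(1) -> a = 0; heap: [0-0 ALLOC][1-31 FREE]
Op 2: a = realloc(a, 14) -> a = 0; heap: [0-13 ALLOC][14-31 FREE]
Op 3: b = malloc(9) -> b = 14; heap: [0-13 ALLOC][14-22 ALLOC][23-31 FREE]
Op 4: b = realloc(b, 2) -> b = 14; heap: [0-13 ALLOC][14-15 ALLOC][16-31 FREE]
Op 5: c = malloc(8) -> c = 16; heap: [0-13 ALLOC][14-15 ALLOC][16-23 ALLOC][24-31 FREE]
malloc(3): first-fit scan over [0-13 ALLOC][14-15 ALLOC][16-23 ALLOC][24-31 FREE] -> 24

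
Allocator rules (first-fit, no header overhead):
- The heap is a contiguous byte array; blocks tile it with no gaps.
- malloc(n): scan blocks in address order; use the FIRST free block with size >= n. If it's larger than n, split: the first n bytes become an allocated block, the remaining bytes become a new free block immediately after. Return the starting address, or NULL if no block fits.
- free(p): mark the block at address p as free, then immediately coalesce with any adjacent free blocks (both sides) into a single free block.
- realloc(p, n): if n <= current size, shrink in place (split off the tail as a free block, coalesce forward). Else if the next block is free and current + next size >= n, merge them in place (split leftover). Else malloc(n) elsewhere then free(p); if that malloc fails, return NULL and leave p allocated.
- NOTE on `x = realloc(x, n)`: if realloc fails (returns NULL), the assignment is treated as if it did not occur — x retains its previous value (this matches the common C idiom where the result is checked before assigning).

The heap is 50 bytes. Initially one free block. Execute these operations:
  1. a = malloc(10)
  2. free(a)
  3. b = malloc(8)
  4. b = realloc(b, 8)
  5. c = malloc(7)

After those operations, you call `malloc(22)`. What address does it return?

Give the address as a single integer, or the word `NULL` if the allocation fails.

Answer: 15

Derivation:
Op 1: a = malloc(10) -> a = 0; heap: [0-9 ALLOC][10-49 FREE]
Op 2: free(a) -> (freed a); heap: [0-49 FREE]
Op 3: b = malloc(8) -> b = 0; heap: [0-7 ALLOC][8-49 FREE]
Op 4: b = realloc(b, 8) -> b = 0; heap: [0-7 ALLOC][8-49 FREE]
Op 5: c = malloc(7) -> c = 8; heap: [0-7 ALLOC][8-14 ALLOC][15-49 FREE]
malloc(22): first-fit scan over [0-7 ALLOC][8-14 ALLOC][15-49 FREE] -> 15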